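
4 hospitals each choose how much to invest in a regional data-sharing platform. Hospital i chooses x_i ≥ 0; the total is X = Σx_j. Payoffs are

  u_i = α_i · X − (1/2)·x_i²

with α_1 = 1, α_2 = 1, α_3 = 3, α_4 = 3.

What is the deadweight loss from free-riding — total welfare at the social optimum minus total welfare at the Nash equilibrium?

Hospital i's FOC: ∂u_i/∂x_i = α_i − x_i = 0, so x_i* = α_i.
NE contributions = (1, 1, 3, 3); X = 8.
W^NE = (Σα)·X − ½Σα_i² = 8² − ½·20 = 54.
Planner sets x_i = Σα_j = 8 for every i, so X^SO = 4·8 = 32.
W^SO = (Σα)·X^SO − ½·4·(Σα)² = (4/2)·8² = 128.
Deadweight loss = W^SO − W^NE = 74.

74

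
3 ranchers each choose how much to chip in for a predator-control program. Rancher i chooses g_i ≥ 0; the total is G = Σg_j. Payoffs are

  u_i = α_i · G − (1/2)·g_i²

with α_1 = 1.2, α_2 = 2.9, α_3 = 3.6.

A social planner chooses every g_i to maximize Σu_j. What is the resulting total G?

Planner FOC: ∂(Σu_j)/∂g_i = (Σα_j) − g_i = 0, so g_i^SO = Σα_j = 7.7 for every i; G^SO = 23.1.

23.1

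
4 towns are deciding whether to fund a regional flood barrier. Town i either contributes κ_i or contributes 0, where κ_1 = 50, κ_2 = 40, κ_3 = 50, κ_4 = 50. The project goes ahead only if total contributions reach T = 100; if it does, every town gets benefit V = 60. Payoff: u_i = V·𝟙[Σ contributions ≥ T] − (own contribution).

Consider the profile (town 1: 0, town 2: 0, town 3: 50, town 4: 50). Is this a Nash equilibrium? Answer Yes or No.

Yes

Total = 100 ≥ 100: provided.
Town 1 (pledges 0, payoff 60): pledging 50 → total 150, payoff 10. No gain.
Town 2 (pledges 0, payoff 60): pledging 40 → total 140, payoff 20. No gain.
Town 3 (pledges 50, payoff 10): dropping to 0 → total 50, payoff 0. No gain.
Town 4 (pledges 50, payoff 10): dropping to 0 → total 50, payoff 0. No gain.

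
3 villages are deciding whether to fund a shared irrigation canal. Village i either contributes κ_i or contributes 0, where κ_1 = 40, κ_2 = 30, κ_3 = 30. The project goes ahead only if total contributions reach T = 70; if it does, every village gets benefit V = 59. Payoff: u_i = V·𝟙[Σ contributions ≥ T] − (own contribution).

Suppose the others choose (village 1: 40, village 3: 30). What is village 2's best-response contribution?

0

Others' total = 70 ≥ 70; contributing adds cost 30 for no extra benefit.
Best response: 0.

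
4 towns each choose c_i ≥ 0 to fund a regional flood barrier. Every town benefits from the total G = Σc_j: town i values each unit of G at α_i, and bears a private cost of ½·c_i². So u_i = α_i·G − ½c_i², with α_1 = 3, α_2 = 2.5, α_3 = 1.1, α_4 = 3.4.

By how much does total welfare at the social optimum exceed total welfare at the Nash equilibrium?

Town i's FOC: ∂u_i/∂c_i = α_i − c_i = 0, so c_i* = α_i.
NE contributions = (3, 2.5, 1.1, 3.4); G = 10.
W^NE = (Σα)·G − ½Σα_i² = 10² − ½·28.02 = 85.99.
Planner sets c_i = Σα_j = 10 for every i, so G^SO = 4·10 = 40.
W^SO = (Σα)·G^SO − ½·4·(Σα)² = (4/2)·10² = 200.
Deadweight loss = W^SO − W^NE = 114.01.

114.01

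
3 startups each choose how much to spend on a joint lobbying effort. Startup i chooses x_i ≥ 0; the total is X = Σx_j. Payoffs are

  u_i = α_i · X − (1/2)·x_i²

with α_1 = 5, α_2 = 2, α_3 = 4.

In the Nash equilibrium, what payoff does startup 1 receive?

42.5

Startup i's FOC: ∂u_i/∂x_i = α_i − x_i = 0, so x_i* = α_i.
NE contributions = (5, 2, 4); X = 11.
u_1 = α_1·X − ½·(x_1)² = 5·11 − ½·5² = 42.5.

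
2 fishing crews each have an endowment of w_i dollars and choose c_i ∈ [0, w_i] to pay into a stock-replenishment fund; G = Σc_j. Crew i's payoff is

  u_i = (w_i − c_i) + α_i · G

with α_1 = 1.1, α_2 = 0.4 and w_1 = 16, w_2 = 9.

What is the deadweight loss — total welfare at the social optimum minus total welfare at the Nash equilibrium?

4.5

∂u_i/∂c_i = α_i − 1, so crew i contributes w_i if α_i > 1, else 0.
α_i > 1 for i ∈ {1}; NE contributions (16, 0), G = 16.
W^NE = Σw_i − G^NE + (Σα_i)·G^NE = 25 + 0.5·16 = 33.
Planner: ∂(Σu_j)/∂c_i = Σα_j − 1 = 0.5 > 0, so everyone contributes w_i; G^SO = 25, W^SO = 25 + 0.5·25 = 37.5.
Deadweight loss = 4.5.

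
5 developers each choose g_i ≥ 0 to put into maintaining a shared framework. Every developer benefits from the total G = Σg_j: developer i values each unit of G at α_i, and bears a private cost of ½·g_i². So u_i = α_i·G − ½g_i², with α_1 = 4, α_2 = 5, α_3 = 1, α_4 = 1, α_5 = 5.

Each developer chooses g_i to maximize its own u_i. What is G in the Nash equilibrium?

16

Developer i's FOC: ∂u_i/∂g_i = α_i − g_i = 0, so g_i* = α_i.
NE contributions = (4, 5, 1, 1, 5); G = 16.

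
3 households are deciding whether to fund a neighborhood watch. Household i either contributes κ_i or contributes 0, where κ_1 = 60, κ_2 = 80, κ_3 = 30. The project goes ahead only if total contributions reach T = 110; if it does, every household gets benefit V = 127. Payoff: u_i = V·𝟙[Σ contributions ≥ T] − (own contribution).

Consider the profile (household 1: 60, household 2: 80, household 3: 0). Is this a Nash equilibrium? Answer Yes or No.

Yes

Total = 140 ≥ 110: provided.
Household 1 (pledges 60, payoff 67): dropping to 0 → total 80, payoff 0. No gain.
Household 2 (pledges 80, payoff 47): dropping to 0 → total 60, payoff 0. No gain.
Household 3 (pledges 0, payoff 127): pledging 30 → total 170, payoff 97. No gain.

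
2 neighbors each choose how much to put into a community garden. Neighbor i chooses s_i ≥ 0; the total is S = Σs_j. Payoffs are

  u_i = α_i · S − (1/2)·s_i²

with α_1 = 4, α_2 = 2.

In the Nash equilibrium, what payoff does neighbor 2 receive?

10

Neighbor i's FOC: ∂u_i/∂s_i = α_i − s_i = 0, so s_i* = α_i.
NE contributions = (4, 2); S = 6.
u_2 = α_2·S − ½·(s_2)² = 2·6 − ½·2² = 10.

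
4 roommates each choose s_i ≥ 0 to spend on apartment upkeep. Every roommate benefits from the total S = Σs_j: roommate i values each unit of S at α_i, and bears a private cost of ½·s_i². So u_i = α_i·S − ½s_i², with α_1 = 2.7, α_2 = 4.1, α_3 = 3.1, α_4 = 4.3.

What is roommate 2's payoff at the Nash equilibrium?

Roommate i's FOC: ∂u_i/∂s_i = α_i − s_i = 0, so s_i* = α_i.
NE contributions = (2.7, 4.1, 3.1, 4.3); S = 14.2.
u_2 = α_2·S − ½·(s_2)² = 4.1·14.2 − ½·4.1² = 49.815.

49.815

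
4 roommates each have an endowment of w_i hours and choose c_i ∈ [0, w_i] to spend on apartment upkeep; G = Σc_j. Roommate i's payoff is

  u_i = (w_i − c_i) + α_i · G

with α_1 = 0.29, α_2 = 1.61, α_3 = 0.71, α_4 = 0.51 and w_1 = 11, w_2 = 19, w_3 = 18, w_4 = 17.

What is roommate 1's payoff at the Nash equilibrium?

16.51

∂u_i/∂c_i = α_i − 1, so roommate i contributes w_i if α_i > 1, else 0.
α_i > 1 for i ∈ {2}; NE contributions (0, 19, 0, 0), G = 19.
u_1 = (11 − 0) + 0.29·19 = 16.51.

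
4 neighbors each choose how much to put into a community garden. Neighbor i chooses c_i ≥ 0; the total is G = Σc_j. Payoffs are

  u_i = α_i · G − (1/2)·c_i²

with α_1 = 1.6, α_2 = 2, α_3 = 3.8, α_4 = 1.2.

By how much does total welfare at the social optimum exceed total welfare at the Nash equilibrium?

85.18

Neighbor i's FOC: ∂u_i/∂c_i = α_i − c_i = 0, so c_i* = α_i.
NE contributions = (1.6, 2, 3.8, 1.2); G = 8.6.
W^NE = (Σα)·G − ½Σα_i² = 8.6² − ½·22.44 = 62.74.
Planner sets c_i = Σα_j = 8.6 for every i, so G^SO = 4·8.6 = 34.4.
W^SO = (Σα)·G^SO − ½·4·(Σα)² = (4/2)·8.6² = 147.92.
Deadweight loss = W^SO − W^NE = 85.18.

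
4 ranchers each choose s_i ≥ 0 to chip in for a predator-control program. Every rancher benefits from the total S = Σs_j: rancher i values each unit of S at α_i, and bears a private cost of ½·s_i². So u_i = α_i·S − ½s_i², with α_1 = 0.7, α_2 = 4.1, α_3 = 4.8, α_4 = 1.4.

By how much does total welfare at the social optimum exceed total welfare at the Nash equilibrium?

Rancher i's FOC: ∂u_i/∂s_i = α_i − s_i = 0, so s_i* = α_i.
NE contributions = (0.7, 4.1, 4.8, 1.4); S = 11.
W^NE = (Σα)·S − ½Σα_i² = 11² − ½·42.3 = 99.85.
Planner sets s_i = Σα_j = 11 for every i, so S^SO = 4·11 = 44.
W^SO = (Σα)·S^SO − ½·4·(Σα)² = (4/2)·11² = 242.
Deadweight loss = W^SO − W^NE = 142.15.

142.15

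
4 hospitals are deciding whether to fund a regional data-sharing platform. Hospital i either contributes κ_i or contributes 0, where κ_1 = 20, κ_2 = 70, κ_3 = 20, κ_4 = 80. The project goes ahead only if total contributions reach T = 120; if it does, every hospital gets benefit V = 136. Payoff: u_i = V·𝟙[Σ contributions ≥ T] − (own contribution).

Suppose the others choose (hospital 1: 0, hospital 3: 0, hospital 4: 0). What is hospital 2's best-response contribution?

0

Others' total = 0. Even contributing 70 gives 70 < 120: no benefit either way.
Best response: 0.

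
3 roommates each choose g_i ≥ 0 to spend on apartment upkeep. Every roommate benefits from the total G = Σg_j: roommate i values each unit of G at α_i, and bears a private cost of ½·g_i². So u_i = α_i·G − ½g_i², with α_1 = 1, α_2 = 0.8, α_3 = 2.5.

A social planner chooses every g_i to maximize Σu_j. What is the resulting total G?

Planner FOC: ∂(Σu_j)/∂g_i = (Σα_j) − g_i = 0, so g_i^SO = Σα_j = 4.3 for every i; G^SO = 12.9.

12.9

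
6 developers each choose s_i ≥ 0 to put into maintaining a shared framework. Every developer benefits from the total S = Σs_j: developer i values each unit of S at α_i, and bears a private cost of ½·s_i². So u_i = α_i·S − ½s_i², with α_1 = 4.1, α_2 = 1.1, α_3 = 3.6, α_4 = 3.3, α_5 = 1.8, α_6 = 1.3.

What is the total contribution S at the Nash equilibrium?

Developer i's FOC: ∂u_i/∂s_i = α_i − s_i = 0, so s_i* = α_i.
NE contributions = (4.1, 1.1, 3.6, 3.3, 1.8, 1.3); S = 15.2.

15.2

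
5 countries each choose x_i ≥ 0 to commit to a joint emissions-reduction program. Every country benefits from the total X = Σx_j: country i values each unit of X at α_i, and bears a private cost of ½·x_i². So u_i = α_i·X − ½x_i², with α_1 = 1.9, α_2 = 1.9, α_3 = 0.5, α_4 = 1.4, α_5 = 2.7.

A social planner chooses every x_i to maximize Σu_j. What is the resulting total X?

Planner FOC: ∂(Σu_j)/∂x_i = (Σα_j) − x_i = 0, so x_i^SO = Σα_j = 8.4 for every i; X^SO = 42.

42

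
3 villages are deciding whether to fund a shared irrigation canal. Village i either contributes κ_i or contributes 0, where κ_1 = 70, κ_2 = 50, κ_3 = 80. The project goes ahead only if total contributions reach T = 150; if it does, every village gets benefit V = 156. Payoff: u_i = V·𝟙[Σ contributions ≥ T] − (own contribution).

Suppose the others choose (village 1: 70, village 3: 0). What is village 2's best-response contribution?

0

Others' total = 70. Even contributing 50 gives 120 < 150: no benefit either way.
Best response: 0.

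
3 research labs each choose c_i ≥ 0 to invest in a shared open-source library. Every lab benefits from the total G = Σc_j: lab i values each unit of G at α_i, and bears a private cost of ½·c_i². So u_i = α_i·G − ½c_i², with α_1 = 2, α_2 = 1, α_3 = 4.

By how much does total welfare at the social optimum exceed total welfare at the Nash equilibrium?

35

Lab i's FOC: ∂u_i/∂c_i = α_i − c_i = 0, so c_i* = α_i.
NE contributions = (2, 1, 4); G = 7.
W^NE = (Σα)·G − ½Σα_i² = 7² − ½·21 = 38.5.
Planner sets c_i = Σα_j = 7 for every i, so G^SO = 3·7 = 21.
W^SO = (Σα)·G^SO − ½·3·(Σα)² = (3/2)·7² = 73.5.
Deadweight loss = W^SO − W^NE = 35.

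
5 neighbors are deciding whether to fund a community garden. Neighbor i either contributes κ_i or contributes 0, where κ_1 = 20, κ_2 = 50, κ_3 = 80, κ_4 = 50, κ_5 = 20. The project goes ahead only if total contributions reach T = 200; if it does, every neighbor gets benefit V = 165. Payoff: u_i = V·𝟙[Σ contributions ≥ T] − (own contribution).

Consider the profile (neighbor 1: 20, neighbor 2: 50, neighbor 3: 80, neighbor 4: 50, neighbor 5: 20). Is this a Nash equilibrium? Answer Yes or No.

Total = 220 ≥ 200: provided.
Neighbor 1 (pledges 20, payoff 145): dropping to 0 → total 200, payoff 165. Profitable deviation.

No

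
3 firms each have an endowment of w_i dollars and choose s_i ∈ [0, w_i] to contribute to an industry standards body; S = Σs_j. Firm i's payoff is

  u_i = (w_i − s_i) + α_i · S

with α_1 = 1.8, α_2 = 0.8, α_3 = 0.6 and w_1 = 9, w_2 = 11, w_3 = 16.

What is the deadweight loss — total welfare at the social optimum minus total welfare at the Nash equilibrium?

59.4

∂u_i/∂s_i = α_i − 1, so firm i contributes w_i if α_i > 1, else 0.
α_i > 1 for i ∈ {1}; NE contributions (9, 0, 0), S = 9.
W^NE = Σw_i − S^NE + (Σα_i)·S^NE = 36 + 2.2·9 = 55.8.
Planner: ∂(Σu_j)/∂s_i = Σα_j − 1 = 2.2 > 0, so everyone contributes w_i; S^SO = 36, W^SO = 36 + 2.2·36 = 115.2.
Deadweight loss = 59.4.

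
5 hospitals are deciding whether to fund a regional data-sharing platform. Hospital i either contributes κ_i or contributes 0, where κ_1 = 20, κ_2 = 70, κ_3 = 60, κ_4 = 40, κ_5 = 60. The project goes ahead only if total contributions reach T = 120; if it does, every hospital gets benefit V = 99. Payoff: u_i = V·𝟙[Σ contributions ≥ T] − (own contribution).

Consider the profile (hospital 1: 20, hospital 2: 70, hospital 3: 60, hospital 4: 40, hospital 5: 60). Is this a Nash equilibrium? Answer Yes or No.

No

Total = 250 ≥ 120: provided.
Hospital 1 (pledges 20, payoff 79): dropping to 0 → total 230, payoff 99. Profitable deviation.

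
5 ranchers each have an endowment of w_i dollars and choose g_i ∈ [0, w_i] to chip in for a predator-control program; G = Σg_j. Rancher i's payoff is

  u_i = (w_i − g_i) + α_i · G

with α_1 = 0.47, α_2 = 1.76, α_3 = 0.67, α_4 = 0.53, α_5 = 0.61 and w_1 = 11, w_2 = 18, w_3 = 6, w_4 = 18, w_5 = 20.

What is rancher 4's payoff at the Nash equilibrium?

27.54

∂u_i/∂g_i = α_i − 1, so rancher i contributes w_i if α_i > 1, else 0.
α_i > 1 for i ∈ {2}; NE contributions (0, 18, 0, 0, 0), G = 18.
u_4 = (18 − 0) + 0.53·18 = 27.54.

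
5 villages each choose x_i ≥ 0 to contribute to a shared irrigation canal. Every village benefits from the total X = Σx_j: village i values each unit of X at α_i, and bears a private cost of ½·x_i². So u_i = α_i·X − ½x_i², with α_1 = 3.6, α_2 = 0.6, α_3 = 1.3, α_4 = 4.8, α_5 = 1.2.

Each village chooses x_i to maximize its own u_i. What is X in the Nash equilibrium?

Village i's FOC: ∂u_i/∂x_i = α_i − x_i = 0, so x_i* = α_i.
NE contributions = (3.6, 0.6, 1.3, 4.8, 1.2); X = 11.5.

11.5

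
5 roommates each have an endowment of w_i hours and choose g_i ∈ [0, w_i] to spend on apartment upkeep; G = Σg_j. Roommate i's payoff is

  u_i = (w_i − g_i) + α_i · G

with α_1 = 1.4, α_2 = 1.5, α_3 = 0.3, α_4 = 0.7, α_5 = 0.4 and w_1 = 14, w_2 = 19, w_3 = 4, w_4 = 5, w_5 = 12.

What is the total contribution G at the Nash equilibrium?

∂u_i/∂g_i = α_i − 1, so roommate i contributes w_i if α_i > 1, else 0.
α_i > 1 for i ∈ {1, 2}; NE contributions (14, 19, 0, 0, 0), G = 33.

33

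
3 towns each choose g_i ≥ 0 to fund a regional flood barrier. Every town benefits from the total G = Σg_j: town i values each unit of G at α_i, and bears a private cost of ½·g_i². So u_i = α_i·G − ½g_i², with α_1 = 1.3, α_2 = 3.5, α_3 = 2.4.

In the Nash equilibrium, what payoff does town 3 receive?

14.4

Town i's FOC: ∂u_i/∂g_i = α_i − g_i = 0, so g_i* = α_i.
NE contributions = (1.3, 3.5, 2.4); G = 7.2.
u_3 = α_3·G − ½·(g_3)² = 2.4·7.2 − ½·2.4² = 14.4.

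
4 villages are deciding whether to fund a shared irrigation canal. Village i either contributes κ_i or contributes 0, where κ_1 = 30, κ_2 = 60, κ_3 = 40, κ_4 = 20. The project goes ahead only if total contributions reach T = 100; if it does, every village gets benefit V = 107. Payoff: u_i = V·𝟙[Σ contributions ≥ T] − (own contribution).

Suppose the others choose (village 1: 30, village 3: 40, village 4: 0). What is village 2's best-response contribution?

Others' total = 70. Contributing 60 brings total to 130 ≥ 100: gain V − κ_2 = 47.
Best response: 60.

60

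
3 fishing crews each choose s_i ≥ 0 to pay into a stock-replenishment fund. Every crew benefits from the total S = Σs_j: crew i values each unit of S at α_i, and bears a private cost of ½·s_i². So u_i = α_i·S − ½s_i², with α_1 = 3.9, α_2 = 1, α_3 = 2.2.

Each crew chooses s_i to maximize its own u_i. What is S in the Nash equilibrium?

7.1

Crew i's FOC: ∂u_i/∂s_i = α_i − s_i = 0, so s_i* = α_i.
NE contributions = (3.9, 1, 2.2); S = 7.1.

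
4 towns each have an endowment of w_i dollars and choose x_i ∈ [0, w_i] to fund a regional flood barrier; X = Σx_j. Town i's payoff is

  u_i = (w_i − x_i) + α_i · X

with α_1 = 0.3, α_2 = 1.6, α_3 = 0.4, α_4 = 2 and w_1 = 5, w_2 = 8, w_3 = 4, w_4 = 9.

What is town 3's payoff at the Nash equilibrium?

10.8

∂u_i/∂x_i = α_i − 1, so town i contributes w_i if α_i > 1, else 0.
α_i > 1 for i ∈ {2, 4}; NE contributions (0, 8, 0, 9), X = 17.
u_3 = (4 − 0) + 0.4·17 = 10.8.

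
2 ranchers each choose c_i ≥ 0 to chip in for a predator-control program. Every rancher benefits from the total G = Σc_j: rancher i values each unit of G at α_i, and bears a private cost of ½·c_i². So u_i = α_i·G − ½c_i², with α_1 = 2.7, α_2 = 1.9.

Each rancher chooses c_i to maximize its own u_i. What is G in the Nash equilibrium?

4.6

Rancher i's FOC: ∂u_i/∂c_i = α_i − c_i = 0, so c_i* = α_i.
NE contributions = (2.7, 1.9); G = 4.6.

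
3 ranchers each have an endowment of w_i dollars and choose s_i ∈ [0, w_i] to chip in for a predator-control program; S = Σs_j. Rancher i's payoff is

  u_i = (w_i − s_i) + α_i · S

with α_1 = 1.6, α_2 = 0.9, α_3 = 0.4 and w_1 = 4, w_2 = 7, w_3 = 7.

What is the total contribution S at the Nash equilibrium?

4

∂u_i/∂s_i = α_i − 1, so rancher i contributes w_i if α_i > 1, else 0.
α_i > 1 for i ∈ {1}; NE contributions (4, 0, 0), S = 4.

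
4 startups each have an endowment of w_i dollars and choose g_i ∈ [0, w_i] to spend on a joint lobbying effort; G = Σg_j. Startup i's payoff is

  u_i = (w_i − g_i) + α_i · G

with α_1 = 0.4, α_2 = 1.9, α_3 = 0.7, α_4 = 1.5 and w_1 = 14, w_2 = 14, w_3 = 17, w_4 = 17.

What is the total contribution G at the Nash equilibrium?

∂u_i/∂g_i = α_i − 1, so startup i contributes w_i if α_i > 1, else 0.
α_i > 1 for i ∈ {2, 4}; NE contributions (0, 14, 0, 17), G = 31.

31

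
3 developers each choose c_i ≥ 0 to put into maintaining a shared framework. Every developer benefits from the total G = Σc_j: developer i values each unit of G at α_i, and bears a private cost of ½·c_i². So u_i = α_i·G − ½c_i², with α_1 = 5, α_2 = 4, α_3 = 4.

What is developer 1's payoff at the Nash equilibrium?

52.5

Developer i's FOC: ∂u_i/∂c_i = α_i − c_i = 0, so c_i* = α_i.
NE contributions = (5, 4, 4); G = 13.
u_1 = α_1·G − ½·(c_1)² = 5·13 − ½·5² = 52.5.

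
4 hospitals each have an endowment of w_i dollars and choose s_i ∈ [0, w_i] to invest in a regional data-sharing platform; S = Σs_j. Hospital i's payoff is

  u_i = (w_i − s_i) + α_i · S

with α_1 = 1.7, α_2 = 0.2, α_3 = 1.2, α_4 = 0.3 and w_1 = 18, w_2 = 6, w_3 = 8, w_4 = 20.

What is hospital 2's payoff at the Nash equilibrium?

11.2

∂u_i/∂s_i = α_i − 1, so hospital i contributes w_i if α_i > 1, else 0.
α_i > 1 for i ∈ {1, 3}; NE contributions (18, 0, 8, 0), S = 26.
u_2 = (6 − 0) + 0.2·26 = 11.2.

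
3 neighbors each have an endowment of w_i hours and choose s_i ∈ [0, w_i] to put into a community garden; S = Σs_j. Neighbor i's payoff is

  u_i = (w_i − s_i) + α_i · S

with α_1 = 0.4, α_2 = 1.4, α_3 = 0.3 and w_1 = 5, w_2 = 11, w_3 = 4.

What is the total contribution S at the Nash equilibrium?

11

∂u_i/∂s_i = α_i − 1, so neighbor i contributes w_i if α_i > 1, else 0.
α_i > 1 for i ∈ {2}; NE contributions (0, 11, 0), S = 11.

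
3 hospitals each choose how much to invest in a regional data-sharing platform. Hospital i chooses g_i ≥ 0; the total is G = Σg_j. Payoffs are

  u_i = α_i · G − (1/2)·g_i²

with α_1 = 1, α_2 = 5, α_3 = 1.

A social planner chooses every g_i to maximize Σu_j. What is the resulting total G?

21

Planner FOC: ∂(Σu_j)/∂g_i = (Σα_j) − g_i = 0, so g_i^SO = Σα_j = 7 for every i; G^SO = 21.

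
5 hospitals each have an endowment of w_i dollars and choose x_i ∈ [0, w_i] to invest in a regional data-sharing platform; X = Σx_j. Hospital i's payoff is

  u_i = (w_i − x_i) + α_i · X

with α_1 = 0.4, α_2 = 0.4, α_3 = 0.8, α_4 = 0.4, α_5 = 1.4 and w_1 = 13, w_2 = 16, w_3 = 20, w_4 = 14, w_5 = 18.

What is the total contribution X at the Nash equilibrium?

18

∂u_i/∂x_i = α_i − 1, so hospital i contributes w_i if α_i > 1, else 0.
α_i > 1 for i ∈ {5}; NE contributions (0, 0, 0, 0, 18), X = 18.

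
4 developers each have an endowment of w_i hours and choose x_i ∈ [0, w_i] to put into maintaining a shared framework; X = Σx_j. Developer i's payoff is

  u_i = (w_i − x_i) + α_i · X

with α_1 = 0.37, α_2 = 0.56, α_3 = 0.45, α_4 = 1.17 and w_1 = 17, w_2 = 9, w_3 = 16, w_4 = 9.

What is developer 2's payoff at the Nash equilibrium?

14.04

∂u_i/∂x_i = α_i − 1, so developer i contributes w_i if α_i > 1, else 0.
α_i > 1 for i ∈ {4}; NE contributions (0, 0, 0, 9), X = 9.
u_2 = (9 − 0) + 0.56·9 = 14.04.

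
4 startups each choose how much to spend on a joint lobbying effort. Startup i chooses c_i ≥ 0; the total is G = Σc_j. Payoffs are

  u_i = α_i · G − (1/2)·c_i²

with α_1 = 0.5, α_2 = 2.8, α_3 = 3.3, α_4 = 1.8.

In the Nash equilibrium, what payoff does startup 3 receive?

Startup i's FOC: ∂u_i/∂c_i = α_i − c_i = 0, so c_i* = α_i.
NE contributions = (0.5, 2.8, 3.3, 1.8); G = 8.4.
u_3 = α_3·G − ½·(c_3)² = 3.3·8.4 − ½·3.3² = 22.275.

22.275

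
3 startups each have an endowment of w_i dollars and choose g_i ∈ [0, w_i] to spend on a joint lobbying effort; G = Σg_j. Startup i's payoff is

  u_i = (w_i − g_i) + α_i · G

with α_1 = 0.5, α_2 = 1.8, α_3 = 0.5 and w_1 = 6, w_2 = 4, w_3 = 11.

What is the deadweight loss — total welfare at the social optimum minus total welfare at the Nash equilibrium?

∂u_i/∂g_i = α_i − 1, so startup i contributes w_i if α_i > 1, else 0.
α_i > 1 for i ∈ {2}; NE contributions (0, 4, 0), G = 4.
W^NE = Σw_i − G^NE + (Σα_i)·G^NE = 21 + 1.8·4 = 28.2.
Planner: ∂(Σu_j)/∂g_i = Σα_j − 1 = 1.8 > 0, so everyone contributes w_i; G^SO = 21, W^SO = 21 + 1.8·21 = 58.8.
Deadweight loss = 30.6.

30.6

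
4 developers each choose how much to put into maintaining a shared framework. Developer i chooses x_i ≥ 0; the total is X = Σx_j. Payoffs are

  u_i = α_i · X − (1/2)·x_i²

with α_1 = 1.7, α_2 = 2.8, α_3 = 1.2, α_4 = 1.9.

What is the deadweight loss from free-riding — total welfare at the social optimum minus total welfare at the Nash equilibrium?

Developer i's FOC: ∂u_i/∂x_i = α_i − x_i = 0, so x_i* = α_i.
NE contributions = (1.7, 2.8, 1.2, 1.9); X = 7.6.
W^NE = (Σα)·X − ½Σα_i² = 7.6² − ½·15.78 = 49.87.
Planner sets x_i = Σα_j = 7.6 for every i, so X^SO = 4·7.6 = 30.4.
W^SO = (Σα)·X^SO − ½·4·(Σα)² = (4/2)·7.6² = 115.52.
Deadweight loss = W^SO − W^NE = 65.65.

65.65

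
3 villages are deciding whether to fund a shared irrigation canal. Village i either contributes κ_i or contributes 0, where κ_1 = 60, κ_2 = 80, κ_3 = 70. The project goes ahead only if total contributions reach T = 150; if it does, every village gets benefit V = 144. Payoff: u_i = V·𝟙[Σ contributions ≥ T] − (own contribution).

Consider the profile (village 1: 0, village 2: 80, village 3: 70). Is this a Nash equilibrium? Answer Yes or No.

Yes

Total = 150 ≥ 150: provided.
Village 1 (pledges 0, payoff 144): pledging 60 → total 210, payoff 84. No gain.
Village 2 (pledges 80, payoff 64): dropping to 0 → total 70, payoff 0. No gain.
Village 3 (pledges 70, payoff 74): dropping to 0 → total 80, payoff 0. No gain.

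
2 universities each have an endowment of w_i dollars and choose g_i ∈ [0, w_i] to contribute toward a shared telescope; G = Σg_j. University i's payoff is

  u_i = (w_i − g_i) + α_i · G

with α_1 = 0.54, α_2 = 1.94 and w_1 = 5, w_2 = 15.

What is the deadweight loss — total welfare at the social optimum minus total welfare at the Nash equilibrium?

∂u_i/∂g_i = α_i − 1, so university i contributes w_i if α_i > 1, else 0.
α_i > 1 for i ∈ {2}; NE contributions (0, 15), G = 15.
W^NE = Σw_i − G^NE + (Σα_i)·G^NE = 20 + 1.48·15 = 42.2.
Planner: ∂(Σu_j)/∂g_i = Σα_j − 1 = 1.48 > 0, so everyone contributes w_i; G^SO = 20, W^SO = 20 + 1.48·20 = 49.6.
Deadweight loss = 7.4.

7.4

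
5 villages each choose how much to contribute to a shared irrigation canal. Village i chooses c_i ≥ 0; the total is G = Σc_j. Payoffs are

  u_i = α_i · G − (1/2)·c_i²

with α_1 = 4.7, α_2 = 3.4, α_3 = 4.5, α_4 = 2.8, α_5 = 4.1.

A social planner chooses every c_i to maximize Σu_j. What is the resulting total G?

97.5

Planner FOC: ∂(Σu_j)/∂c_i = (Σα_j) − c_i = 0, so c_i^SO = Σα_j = 19.5 for every i; G^SO = 97.5.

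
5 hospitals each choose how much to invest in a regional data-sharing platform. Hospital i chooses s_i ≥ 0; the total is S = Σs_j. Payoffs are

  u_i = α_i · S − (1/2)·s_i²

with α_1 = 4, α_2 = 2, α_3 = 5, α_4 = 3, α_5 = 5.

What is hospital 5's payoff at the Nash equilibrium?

Hospital i's FOC: ∂u_i/∂s_i = α_i − s_i = 0, so s_i* = α_i.
NE contributions = (4, 2, 5, 3, 5); S = 19.
u_5 = α_5·S − ½·(s_5)² = 5·19 − ½·5² = 82.5.

82.5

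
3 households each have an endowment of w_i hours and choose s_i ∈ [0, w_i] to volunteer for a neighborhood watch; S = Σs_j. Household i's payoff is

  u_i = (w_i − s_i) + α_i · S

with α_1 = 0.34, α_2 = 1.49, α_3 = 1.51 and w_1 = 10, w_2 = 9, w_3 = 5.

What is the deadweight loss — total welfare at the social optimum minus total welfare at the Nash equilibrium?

∂u_i/∂s_i = α_i − 1, so household i contributes w_i if α_i > 1, else 0.
α_i > 1 for i ∈ {2, 3}; NE contributions (0, 9, 5), S = 14.
W^NE = Σw_i − S^NE + (Σα_i)·S^NE = 24 + 2.34·14 = 56.76.
Planner: ∂(Σu_j)/∂s_i = Σα_j − 1 = 2.34 > 0, so everyone contributes w_i; S^SO = 24, W^SO = 24 + 2.34·24 = 80.16.
Deadweight loss = 23.4.

23.4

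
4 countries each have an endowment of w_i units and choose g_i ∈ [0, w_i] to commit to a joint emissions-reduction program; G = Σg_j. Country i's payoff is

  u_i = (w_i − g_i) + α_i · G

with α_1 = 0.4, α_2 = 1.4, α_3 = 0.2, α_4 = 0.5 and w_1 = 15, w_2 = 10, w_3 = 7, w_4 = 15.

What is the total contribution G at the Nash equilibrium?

10

∂u_i/∂g_i = α_i − 1, so country i contributes w_i if α_i > 1, else 0.
α_i > 1 for i ∈ {2}; NE contributions (0, 10, 0, 0), G = 10.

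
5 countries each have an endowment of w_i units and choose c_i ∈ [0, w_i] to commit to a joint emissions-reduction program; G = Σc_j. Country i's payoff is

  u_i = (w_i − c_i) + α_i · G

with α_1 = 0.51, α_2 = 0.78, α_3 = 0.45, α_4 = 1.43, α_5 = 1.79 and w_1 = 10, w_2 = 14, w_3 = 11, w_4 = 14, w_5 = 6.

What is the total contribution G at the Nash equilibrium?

∂u_i/∂c_i = α_i − 1, so country i contributes w_i if α_i > 1, else 0.
α_i > 1 for i ∈ {4, 5}; NE contributions (0, 0, 0, 14, 6), G = 20.

20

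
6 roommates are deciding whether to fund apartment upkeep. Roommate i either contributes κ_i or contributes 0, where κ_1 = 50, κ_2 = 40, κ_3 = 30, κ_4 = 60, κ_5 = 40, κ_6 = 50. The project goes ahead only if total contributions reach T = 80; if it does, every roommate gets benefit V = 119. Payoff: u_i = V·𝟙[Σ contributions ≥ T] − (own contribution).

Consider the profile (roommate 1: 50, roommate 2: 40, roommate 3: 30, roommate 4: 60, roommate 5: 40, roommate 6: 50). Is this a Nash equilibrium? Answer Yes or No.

Total = 270 ≥ 80: provided.
Roommate 1 (pledges 50, payoff 69): dropping to 0 → total 220, payoff 119. Profitable deviation.

No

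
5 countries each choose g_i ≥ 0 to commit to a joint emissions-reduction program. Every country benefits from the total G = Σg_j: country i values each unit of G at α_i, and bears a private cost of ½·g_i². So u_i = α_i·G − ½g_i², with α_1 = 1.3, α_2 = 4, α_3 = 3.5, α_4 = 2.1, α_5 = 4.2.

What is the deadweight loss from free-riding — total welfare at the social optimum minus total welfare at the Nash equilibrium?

368.01

Country i's FOC: ∂u_i/∂g_i = α_i − g_i = 0, so g_i* = α_i.
NE contributions = (1.3, 4, 3.5, 2.1, 4.2); G = 15.1.
W^NE = (Σα)·G − ½Σα_i² = 15.1² − ½·51.99 = 202.015.
Planner sets g_i = Σα_j = 15.1 for every i, so G^SO = 5·15.1 = 75.5.
W^SO = (Σα)·G^SO − ½·5·(Σα)² = (5/2)·15.1² = 570.025.
Deadweight loss = W^SO − W^NE = 368.01.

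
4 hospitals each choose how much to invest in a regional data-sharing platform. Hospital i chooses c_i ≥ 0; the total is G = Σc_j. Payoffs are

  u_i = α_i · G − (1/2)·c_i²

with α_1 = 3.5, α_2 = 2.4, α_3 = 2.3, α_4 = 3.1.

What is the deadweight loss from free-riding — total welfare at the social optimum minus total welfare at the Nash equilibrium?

Hospital i's FOC: ∂u_i/∂c_i = α_i − c_i = 0, so c_i* = α_i.
NE contributions = (3.5, 2.4, 2.3, 3.1); G = 11.3.
W^NE = (Σα)·G − ½Σα_i² = 11.3² − ½·32.91 = 111.235.
Planner sets c_i = Σα_j = 11.3 for every i, so G^SO = 4·11.3 = 45.2.
W^SO = (Σα)·G^SO − ½·4·(Σα)² = (4/2)·11.3² = 255.38.
Deadweight loss = W^SO − W^NE = 144.145.

144.145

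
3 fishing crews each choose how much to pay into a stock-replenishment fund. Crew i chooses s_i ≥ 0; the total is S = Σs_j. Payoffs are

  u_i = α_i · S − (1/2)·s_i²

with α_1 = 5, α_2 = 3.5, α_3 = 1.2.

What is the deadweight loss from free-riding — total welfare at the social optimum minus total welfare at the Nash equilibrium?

Crew i's FOC: ∂u_i/∂s_i = α_i − s_i = 0, so s_i* = α_i.
NE contributions = (5, 3.5, 1.2); S = 9.7.
W^NE = (Σα)·S − ½Σα_i² = 9.7² − ½·38.69 = 74.745.
Planner sets s_i = Σα_j = 9.7 for every i, so S^SO = 3·9.7 = 29.1.
W^SO = (Σα)·S^SO − ½·3·(Σα)² = (3/2)·9.7² = 141.135.
Deadweight loss = W^SO − W^NE = 66.39.

66.39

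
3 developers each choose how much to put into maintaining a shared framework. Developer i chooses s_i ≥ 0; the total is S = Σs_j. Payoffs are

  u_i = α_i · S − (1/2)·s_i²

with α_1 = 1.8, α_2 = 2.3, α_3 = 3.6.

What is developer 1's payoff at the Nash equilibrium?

12.24

Developer i's FOC: ∂u_i/∂s_i = α_i − s_i = 0, so s_i* = α_i.
NE contributions = (1.8, 2.3, 3.6); S = 7.7.
u_1 = α_1·S − ½·(s_1)² = 1.8·7.7 − ½·1.8² = 12.24.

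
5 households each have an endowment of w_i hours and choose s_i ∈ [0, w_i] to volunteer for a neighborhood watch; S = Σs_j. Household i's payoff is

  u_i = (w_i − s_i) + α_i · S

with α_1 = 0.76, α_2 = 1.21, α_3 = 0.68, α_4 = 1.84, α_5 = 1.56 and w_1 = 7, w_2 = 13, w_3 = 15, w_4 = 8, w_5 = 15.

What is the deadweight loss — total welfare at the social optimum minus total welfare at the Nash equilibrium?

111.1

∂u_i/∂s_i = α_i − 1, so household i contributes w_i if α_i > 1, else 0.
α_i > 1 for i ∈ {2, 4, 5}; NE contributions (0, 13, 0, 8, 15), S = 36.
W^NE = Σw_i − S^NE + (Σα_i)·S^NE = 58 + 5.05·36 = 239.8.
Planner: ∂(Σu_j)/∂s_i = Σα_j − 1 = 5.05 > 0, so everyone contributes w_i; S^SO = 58, W^SO = 58 + 5.05·58 = 350.9.
Deadweight loss = 111.1.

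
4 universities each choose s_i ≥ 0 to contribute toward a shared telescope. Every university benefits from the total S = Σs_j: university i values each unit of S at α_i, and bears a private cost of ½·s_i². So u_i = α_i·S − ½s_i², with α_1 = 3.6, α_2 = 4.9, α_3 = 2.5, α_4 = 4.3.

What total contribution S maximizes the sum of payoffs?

Planner FOC: ∂(Σu_j)/∂s_i = (Σα_j) − s_i = 0, so s_i^SO = Σα_j = 15.3 for every i; S^SO = 61.2.

61.2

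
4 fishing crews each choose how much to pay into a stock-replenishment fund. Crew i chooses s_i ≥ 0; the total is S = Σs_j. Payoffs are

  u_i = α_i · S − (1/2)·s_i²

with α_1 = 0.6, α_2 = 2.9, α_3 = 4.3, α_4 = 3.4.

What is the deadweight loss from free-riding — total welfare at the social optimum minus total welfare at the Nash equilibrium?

Crew i's FOC: ∂u_i/∂s_i = α_i − s_i = 0, so s_i* = α_i.
NE contributions = (0.6, 2.9, 4.3, 3.4); S = 11.2.
W^NE = (Σα)·S − ½Σα_i² = 11.2² − ½·38.82 = 106.03.
Planner sets s_i = Σα_j = 11.2 for every i, so S^SO = 4·11.2 = 44.8.
W^SO = (Σα)·S^SO − ½·4·(Σα)² = (4/2)·11.2² = 250.88.
Deadweight loss = W^SO − W^NE = 144.85.

144.85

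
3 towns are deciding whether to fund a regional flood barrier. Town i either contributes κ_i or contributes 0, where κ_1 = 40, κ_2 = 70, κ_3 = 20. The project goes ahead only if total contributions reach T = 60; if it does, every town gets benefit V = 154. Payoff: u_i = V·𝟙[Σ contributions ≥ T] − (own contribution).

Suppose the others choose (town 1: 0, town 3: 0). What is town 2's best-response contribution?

Others' total = 0. Contributing 70 brings total to 70 ≥ 60: gain V − κ_2 = 84.
Best response: 70.

70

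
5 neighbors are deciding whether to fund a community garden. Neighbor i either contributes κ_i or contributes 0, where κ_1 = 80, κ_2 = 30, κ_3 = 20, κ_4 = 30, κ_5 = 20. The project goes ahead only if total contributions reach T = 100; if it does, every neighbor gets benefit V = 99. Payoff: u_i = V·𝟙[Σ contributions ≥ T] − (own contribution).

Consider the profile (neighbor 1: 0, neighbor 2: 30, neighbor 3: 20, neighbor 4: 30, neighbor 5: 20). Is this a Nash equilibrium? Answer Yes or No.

Total = 100 ≥ 100: provided.
Neighbor 1 (pledges 0, payoff 99): pledging 80 → total 180, payoff 19. No gain.
Neighbor 2 (pledges 30, payoff 69): dropping to 0 → total 70, payoff 0. No gain.
Neighbor 3 (pledges 20, payoff 79): dropping to 0 → total 80, payoff 0. No gain.
Neighbor 4 (pledges 30, payoff 69): dropping to 0 → total 70, payoff 0. No gain.
Neighbor 5 (pledges 20, payoff 79): dropping to 0 → total 80, payoff 0. No gain.

Yes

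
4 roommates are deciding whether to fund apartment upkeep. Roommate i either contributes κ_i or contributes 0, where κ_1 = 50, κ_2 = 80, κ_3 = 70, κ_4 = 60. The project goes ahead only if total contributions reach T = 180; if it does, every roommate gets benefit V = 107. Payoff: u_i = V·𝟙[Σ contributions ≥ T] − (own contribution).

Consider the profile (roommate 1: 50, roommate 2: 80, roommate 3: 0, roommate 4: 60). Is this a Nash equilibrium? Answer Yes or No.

Total = 190 ≥ 180: provided.
Roommate 1 (pledges 50, payoff 57): dropping to 0 → total 140, payoff 0. No gain.
Roommate 2 (pledges 80, payoff 27): dropping to 0 → total 110, payoff 0. No gain.
Roommate 3 (pledges 0, payoff 107): pledging 70 → total 260, payoff 37. No gain.
Roommate 4 (pledges 60, payoff 47): dropping to 0 → total 130, payoff 0. No gain.

Yes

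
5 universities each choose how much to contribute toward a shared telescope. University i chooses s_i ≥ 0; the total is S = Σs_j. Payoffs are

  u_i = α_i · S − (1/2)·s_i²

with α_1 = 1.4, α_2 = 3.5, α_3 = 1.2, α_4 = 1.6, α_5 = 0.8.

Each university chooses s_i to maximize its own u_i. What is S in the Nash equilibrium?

University i's FOC: ∂u_i/∂s_i = α_i − s_i = 0, so s_i* = α_i.
NE contributions = (1.4, 3.5, 1.2, 1.6, 0.8); S = 8.5.

8.5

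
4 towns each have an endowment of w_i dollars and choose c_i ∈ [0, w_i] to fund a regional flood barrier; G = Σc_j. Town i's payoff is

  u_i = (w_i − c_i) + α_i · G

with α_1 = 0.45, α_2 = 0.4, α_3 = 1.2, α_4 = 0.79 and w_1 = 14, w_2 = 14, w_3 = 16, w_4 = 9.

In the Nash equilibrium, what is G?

∂u_i/∂c_i = α_i − 1, so town i contributes w_i if α_i > 1, else 0.
α_i > 1 for i ∈ {3}; NE contributions (0, 0, 16, 0), G = 16.

16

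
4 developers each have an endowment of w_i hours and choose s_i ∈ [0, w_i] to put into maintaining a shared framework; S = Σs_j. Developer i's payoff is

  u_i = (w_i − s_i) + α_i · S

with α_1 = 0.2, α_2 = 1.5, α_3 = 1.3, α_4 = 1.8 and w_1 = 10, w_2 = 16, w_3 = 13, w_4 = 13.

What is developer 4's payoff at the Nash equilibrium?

∂u_i/∂s_i = α_i − 1, so developer i contributes w_i if α_i > 1, else 0.
α_i > 1 for i ∈ {2, 3, 4}; NE contributions (0, 16, 13, 13), S = 42.
u_4 = (13 − 13) + 1.8·42 = 75.6.

75.6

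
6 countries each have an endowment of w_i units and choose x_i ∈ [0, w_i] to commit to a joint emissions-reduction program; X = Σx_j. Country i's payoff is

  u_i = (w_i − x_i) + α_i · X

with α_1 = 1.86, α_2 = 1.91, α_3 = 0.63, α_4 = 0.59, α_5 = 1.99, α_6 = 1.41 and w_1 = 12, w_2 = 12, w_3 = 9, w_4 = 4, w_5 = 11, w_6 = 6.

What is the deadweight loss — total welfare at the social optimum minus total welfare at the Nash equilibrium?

∂u_i/∂x_i = α_i − 1, so country i contributes w_i if α_i > 1, else 0.
α_i > 1 for i ∈ {1, 2, 5, 6}; NE contributions (12, 12, 0, 0, 11, 6), X = 41.
W^NE = Σw_i − X^NE + (Σα_i)·X^NE = 54 + 7.39·41 = 356.99.
Planner: ∂(Σu_j)/∂x_i = Σα_j − 1 = 7.39 > 0, so everyone contributes w_i; X^SO = 54, W^SO = 54 + 7.39·54 = 453.06.
Deadweight loss = 96.07.

96.07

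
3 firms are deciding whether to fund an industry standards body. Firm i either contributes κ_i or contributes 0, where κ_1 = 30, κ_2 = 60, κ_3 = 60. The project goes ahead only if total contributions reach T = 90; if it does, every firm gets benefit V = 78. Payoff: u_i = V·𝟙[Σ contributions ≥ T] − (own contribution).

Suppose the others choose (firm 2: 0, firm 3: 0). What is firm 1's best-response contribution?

Others' total = 0. Even contributing 30 gives 30 < 90: no benefit either way.
Best response: 0.

0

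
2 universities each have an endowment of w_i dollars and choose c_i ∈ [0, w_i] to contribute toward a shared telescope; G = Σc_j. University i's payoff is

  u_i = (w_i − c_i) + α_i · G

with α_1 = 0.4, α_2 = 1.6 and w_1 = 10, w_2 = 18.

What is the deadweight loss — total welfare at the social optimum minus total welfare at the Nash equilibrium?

∂u_i/∂c_i = α_i − 1, so university i contributes w_i if α_i > 1, else 0.
α_i > 1 for i ∈ {2}; NE contributions (0, 18), G = 18.
W^NE = Σw_i − G^NE + (Σα_i)·G^NE = 28 + 1·18 = 46.
Planner: ∂(Σu_j)/∂c_i = Σα_j − 1 = 1 > 0, so everyone contributes w_i; G^SO = 28, W^SO = 28 + 1·28 = 56.
Deadweight loss = 10.

10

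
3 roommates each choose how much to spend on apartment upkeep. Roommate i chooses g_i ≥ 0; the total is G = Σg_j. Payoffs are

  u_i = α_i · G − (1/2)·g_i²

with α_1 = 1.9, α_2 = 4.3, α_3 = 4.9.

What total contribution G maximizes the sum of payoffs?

33.3

Planner FOC: ∂(Σu_j)/∂g_i = (Σα_j) − g_i = 0, so g_i^SO = Σα_j = 11.1 for every i; G^SO = 33.3.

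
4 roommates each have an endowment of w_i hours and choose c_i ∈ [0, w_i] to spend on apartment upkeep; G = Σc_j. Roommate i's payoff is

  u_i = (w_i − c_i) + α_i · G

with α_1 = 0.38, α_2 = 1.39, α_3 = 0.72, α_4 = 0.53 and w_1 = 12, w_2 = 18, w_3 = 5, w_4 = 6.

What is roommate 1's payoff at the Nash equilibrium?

∂u_i/∂c_i = α_i − 1, so roommate i contributes w_i if α_i > 1, else 0.
α_i > 1 for i ∈ {2}; NE contributions (0, 18, 0, 0), G = 18.
u_1 = (12 − 0) + 0.38·18 = 18.84.

18.84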